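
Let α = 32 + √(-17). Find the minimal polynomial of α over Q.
m_α(x) = x^2 - 64x + 1041

From α - 32 = √(-17), squaring gives (α - 32)^2 = -17, i.e. α^2 - 64α + 1024 = -17, so α^2 - 64α + 1041 = 0. The discriminant of x^2 - 64x + 1041 is (-64)^2 - 4·(1041) = 4096 - 4164 = -68, and 4·(-17) is not a perfect square in Q since -17 is squarefree and ≠ 1. Hence x^2 - 64x + 1041 is irreducible over Q and is the minimal polynomial of α.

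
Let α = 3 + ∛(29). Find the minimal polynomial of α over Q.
m_α(x) = x^3 - 9x^2 + 27x - 56

Set β = α - 3 = ∛(29), so β^3 = 29. Then (α - 3)^3 - 29 = 0, i.e. α is a root of g(x) = (x - 3)^3 - 29 = x^3 - 9x^2 + 27x - 56. Since g(x) = h(x - 3) where h(x) = x^3 - 29, and h is irreducible over Q (because 29 is not a perfect cube, so h has no rational root, and a monic cubic with no rational root is irreducible), g is also irreducible (irreducibility is preserved under the substitution x → x - 3). Hence m_α(x) = x^3 - 9x^2 + 27x - 56.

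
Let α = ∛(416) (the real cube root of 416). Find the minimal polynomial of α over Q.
m_α(x) = x^3 - 416

α satisfies α^3 = 416, so x^3 - 416 annihilates α. By the rational root test, a rational root p/q (in lowest terms) of x^3 - 416 would satisfy p^3 = 416 q^3, forcing q = 1 and p^3 = 416; but 416 is not a perfect cube, contradiction. A monic cubic over Q with no rational root is irreducible (any nontrivial factorization would include a linear factor). Hence x^3 - 416 is the minimal polynomial of α, and in particular [Q(α):Q] = 3.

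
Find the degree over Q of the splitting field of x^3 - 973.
[K : Q] = 6

The roots of x^3 - 973 are ∛973, ω∛973, ω^2∛973 where ω = e^(2πi/3) is a primitive cube root of unity, so K = Q(∛973, ω). Now [Q(∛973):Q] = 3 (since 973 is not a perfect cube, x^3 - 973 is irreducible) and [Q(ω):Q] = 2. Both 2 and 3 divide [K:Q], and [K:Q] ≤ 3·2 = 6, so [K:Q] = 6. (Equivalently: Q(∛973) ⊂ R but ω ∉ R, so [K : Q(∛973)] = 2.)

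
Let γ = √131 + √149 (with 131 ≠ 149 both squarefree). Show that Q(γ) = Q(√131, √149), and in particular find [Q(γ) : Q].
[Q(γ) : Q] = 4 (equivalently, Q(γ) = Q(√131, √149))

Obviously Q(γ) ⊆ Q(√131, √149), and [Q(√131, √149):Q] = 4 (since 131, 149 are distinct squarefree integers > 1 with 19519 not a perfect square). To show equality we compute the minimal polynomial of γ. From γ = √131 + √149: γ^2 = 131 + 2√(19519) + 149 = 280 + 2√(19519), so γ^2 - 280 = 2√(19519); squaring, (γ^2 - 280)^2 = 4·19519, i.e. γ^4 - 560γ^2 + 78400 - 78076 = 0, i.e. γ^4 - 560γ^2 + 324 = 0. So γ is a root of x^4 - 560x^2 + 324. This polynomial is irreducible over Q: it has no rational root (each ±√131 ± √149 is irrational), and any factorization into two quadratics over Q would force √(19519) ∈ Q (pairing opposite roots) or √131, √149 ∈ Q (other pairings), all impossible. Hence [Q(γ):Q] = 4 = [Q(√131, √149):Q], so Q(γ) = Q(√131, √149).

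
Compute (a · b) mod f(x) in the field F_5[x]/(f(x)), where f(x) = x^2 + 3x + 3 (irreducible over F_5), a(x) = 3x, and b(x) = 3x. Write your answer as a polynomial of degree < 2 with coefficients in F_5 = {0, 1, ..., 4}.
a · b ≡ 3x + 3 (mod f(x))

Multiply in F_5[x]: a(x)·b(x) = (3x)·(3x) = 4x^2. This has degree ≥ 2, so divide by f(x) over F_5: 4x^2 = (4)·(x^2 + 3x + 3) + (3x + 3). Hence a·b ≡ 3x + 3 (mod f). (F_5[x]/(f) is a field with 5^2 = 25 elements since f is irreducible of degree 2.)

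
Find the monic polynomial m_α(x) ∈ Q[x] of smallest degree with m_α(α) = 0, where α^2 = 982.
m_α(x) = x^2 - 982

α satisfies α^2 - 982 = 0, so x^2 - 982 annihilates α. Since d = 982 is squarefree and ≠ 1, it is not a perfect square in Q, so x^2 - 982 has no rational root and is therefore irreducible over Q (a degree-2 polynomial over a field is irreducible iff it has no root). Hence m_α(x) = x^2 - 982.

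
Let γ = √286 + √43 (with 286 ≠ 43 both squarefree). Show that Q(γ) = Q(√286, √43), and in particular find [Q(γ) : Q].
[Q(γ) : Q] = 4 (equivalently, Q(γ) = Q(√286, √43))

Obviously Q(γ) ⊆ Q(√286, √43), and [Q(√286, √43):Q] = 4 (since 286, 43 are distinct squarefree integers > 1 with 12298 not a perfect square). To show equality we compute the minimal polynomial of γ. From γ = √286 + √43: γ^2 = 286 + 2√(12298) + 43 = 329 + 2√(12298), so γ^2 - 329 = 2√(12298); squaring, (γ^2 - 329)^2 = 4·12298, i.e. γ^4 - 658γ^2 + 108241 - 49192 = 0, i.e. γ^4 - 658γ^2 + 59049 = 0. So γ is a root of x^4 - 658x^2 + 59049. This polynomial is irreducible over Q: it has no rational root (each ±√286 ± √43 is irrational), and any factorization into two quadratics over Q would force √(12298) ∈ Q (pairing opposite roots) or √286, √43 ∈ Q (other pairings), all impossible. Hence [Q(γ):Q] = 4 = [Q(√286, √43):Q], so Q(γ) = Q(√286, √43).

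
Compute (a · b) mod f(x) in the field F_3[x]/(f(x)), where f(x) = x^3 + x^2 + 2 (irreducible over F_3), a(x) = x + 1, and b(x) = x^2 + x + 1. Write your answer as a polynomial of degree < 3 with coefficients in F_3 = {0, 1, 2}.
a · b ≡ x^2 + 2x + 2 (mod f(x))

Multiply in F_3[x]: a(x)·b(x) = (x + 1)·(x^2 + x + 1) = x^3 + 2x^2 + 2x + 1. This has degree ≥ 3, so divide by f(x) over F_3: x^3 + 2x^2 + 2x + 1 = (1)·(x^3 + x^2 + 2) + (x^2 + 2x + 2). Hence a·b ≡ x^2 + 2x + 2 (mod f). (F_3[x]/(f) is a field with 3^3 = 27 elements since f is irreducible of degree 3.)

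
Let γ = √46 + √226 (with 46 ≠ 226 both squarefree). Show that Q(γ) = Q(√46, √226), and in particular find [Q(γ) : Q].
[Q(γ) : Q] = 4 (equivalently, Q(γ) = Q(√46, √226))

Obviously Q(γ) ⊆ Q(√46, √226), and [Q(√46, √226):Q] = 4 (since 46, 226 are distinct squarefree integers > 1 with 10396 not a perfect square). To show equality we compute the minimal polynomial of γ. From γ = √46 + √226: γ^2 = 46 + 2√(10396) + 226 = 272 + 2√(10396), so γ^2 - 272 = 2√(10396); squaring, (γ^2 - 272)^2 = 4·10396, i.e. γ^4 - 544γ^2 + 73984 - 41584 = 0, i.e. γ^4 - 544γ^2 + 32400 = 0. So γ is a root of x^4 - 544x^2 + 32400. This polynomial is irreducible over Q: it has no rational root (each ±√46 ± √226 is irrational), and any factorization into two quadratics over Q would force √(10396) ∈ Q (pairing opposite roots) or √46, √226 ∈ Q (other pairings), all impossible. Hence [Q(γ):Q] = 4 = [Q(√46, √226):Q], so Q(γ) = Q(√46, √226).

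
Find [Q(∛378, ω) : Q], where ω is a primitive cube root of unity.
[Q(∛378, ω) : Q] = 6

[Q(∛378):Q] = 3 (min poly x^3 - 378, irreducible since 378 is not a perfect cube). [Q(ω):Q] = 2 (min poly x^2 + x + 1). Since Q(∛378) ⊂ R and ω ∉ R, we have ω ∉ Q(∛378), so x^2 + x + 1 remains irreducible over Q(∛378) and [Q(∛378, ω) : Q(∛378)] = 2. By the tower law, [Q(∛378, ω) : Q] = 3 · 2 = 6. (In fact Q(∛378, ω) is the splitting field of x^3 - 378 over Q.)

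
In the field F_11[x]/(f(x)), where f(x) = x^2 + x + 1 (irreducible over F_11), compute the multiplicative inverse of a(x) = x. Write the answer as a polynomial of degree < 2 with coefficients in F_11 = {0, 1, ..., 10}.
a(x)^(-1) ≡ 10x + 10 (mod f(x))

Since f is irreducible over F_11, F_11[x]/(f) is a field and a(x) ≠ 0 has an inverse. Apply the extended Euclidean algorithm to f(x) and a(x) in F_11[x]: f(x) = (x + 1)·a(x) + (1). The last nonzero remainder is the constant 1 = gcd(f, a) in F_11. Back-substituting through the division chain expresses 1 = s(x)·a(x) + t(x)·f(x) with s(x) ≡ 10x + 10 (mod f), so a(x)^(-1) ≡ s(x) = 10x + 10 (mod f). Check: (x)·(10x + 10) = 10x^2 + 10x ≡ 1 (mod x^2 + x + 1).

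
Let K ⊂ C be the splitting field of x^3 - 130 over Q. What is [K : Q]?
[K : Q] = 6

The roots of x^3 - 130 are ∛130, ω∛130, ω^2∛130 where ω = e^(2πi/3) is a primitive cube root of unity, so K = Q(∛130, ω). Now [Q(∛130):Q] = 3 (since 130 is not a perfect cube, x^3 - 130 is irreducible) and [Q(ω):Q] = 2. Both 2 and 3 divide [K:Q], and [K:Q] ≤ 3·2 = 6, so [K:Q] = 6. (Equivalently: Q(∛130) ⊂ R but ω ∉ R, so [K : Q(∛130)] = 2.)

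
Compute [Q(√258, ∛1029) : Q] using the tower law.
[Q(√258, ∛1029) : Q] = 6

Let L = Q(√258, ∛1029). Since Q(√258) ⊂ L and [Q(√258):Q] = 2, the tower law gives 2 | [L:Q]. Likewise Q(∛1029) ⊂ L with [Q(∛1029):Q] = 3 (because 1029 is not a perfect cube), so 3 | [L:Q]. As gcd(2,3) = 1, [L:Q] is divisible by 6. Conversely L is generated over Q by √258 and ∛1029, so [L:Q] ≤ 2·3 = 6. Therefore [Q(√258, ∛1029) : Q] = 6.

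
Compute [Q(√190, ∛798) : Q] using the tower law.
[Q(√190, ∛798) : Q] = 6

Let L = Q(√190, ∛798). Since Q(√190) ⊂ L and [Q(√190):Q] = 2, the tower law gives 2 | [L:Q]. Likewise Q(∛798) ⊂ L with [Q(∛798):Q] = 3 (because 798 is not a perfect cube), so 3 | [L:Q]. As gcd(2,3) = 1, [L:Q] is divisible by 6. Conversely L is generated over Q by √190 and ∛798, so [L:Q] ≤ 2·3 = 6. Therefore [Q(√190, ∛798) : Q] = 6.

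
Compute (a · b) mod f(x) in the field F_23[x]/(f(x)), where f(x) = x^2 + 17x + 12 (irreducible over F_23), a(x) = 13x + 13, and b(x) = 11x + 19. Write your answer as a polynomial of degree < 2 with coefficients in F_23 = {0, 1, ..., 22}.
a · b ≡ 6x + 3 (mod f(x))

Multiply in F_23[x]: a(x)·b(x) = (13x + 13)·(11x + 19) = 5x^2 + 22x + 17. This has degree ≥ 2, so divide by f(x) over F_23: 5x^2 + 22x + 17 = (5)·(x^2 + 17x + 12) + (6x + 3). Hence a·b ≡ 6x + 3 (mod f). (F_23[x]/(f) is a field with 23^2 = 529 elements since f is irreducible of degree 2.)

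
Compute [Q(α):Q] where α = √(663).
[Q(α):Q] = 2

[Q(α):Q] equals the degree of the minimal polynomial of α. Here α^2 = 663 and x^2 - 663 is irreducible (d = 663 is squarefree, ≠ 1, hence not a square), so deg(m_α) = 2. Thus [Q(α):Q] = 2.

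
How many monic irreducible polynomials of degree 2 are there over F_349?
There are 60726 monic irreducible polynomials of degree 2 over F_349

Each element of F_{349^2} that lies in no proper subfield is a root of exactly one monic irreducible of degree 2 over F_349, and each such polynomial has 2 distinct roots in F_{349^2}. By Möbius inversion the count is N_349(2) = (1/2) Σ_{d|2} μ(2/d) · 349^d = (1/2)(μ(2)·349^1 + μ(1)·349^2) = 121452/2 = 60726.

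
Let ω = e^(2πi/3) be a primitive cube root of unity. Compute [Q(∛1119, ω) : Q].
[Q(∛1119, ω) : Q] = 6

[Q(∛1119):Q] = 3 (min poly x^3 - 1119, irreducible since 1119 is not a perfect cube). [Q(ω):Q] = 2 (min poly x^2 + x + 1). Since Q(∛1119) ⊂ R and ω ∉ R, we have ω ∉ Q(∛1119), so x^2 + x + 1 remains irreducible over Q(∛1119) and [Q(∛1119, ω) : Q(∛1119)] = 2. By the tower law, [Q(∛1119, ω) : Q] = 3 · 2 = 6. (In fact Q(∛1119, ω) is the splitting field of x^3 - 1119 over Q.)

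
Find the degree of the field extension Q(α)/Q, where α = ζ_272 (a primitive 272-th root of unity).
[Q(α):Q] = 128

The minimal polynomial of ζ_272 over Q is the 272-th cyclotomic polynomial Φ_272(x), which is irreducible over Q and has degree φ(272) = 128. Hence [Q(α):Q] = φ(272) = 128.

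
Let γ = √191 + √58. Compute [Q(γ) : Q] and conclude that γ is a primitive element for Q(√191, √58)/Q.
[Q(γ) : Q] = 4 (equivalently, Q(γ) = Q(√191, √58))

Obviously Q(γ) ⊆ Q(√191, √58), and [Q(√191, √58):Q] = 4 (since 191, 58 are distinct squarefree integers > 1 with 11078 not a perfect square). To show equality we compute the minimal polynomial of γ. From γ = √191 + √58: γ^2 = 191 + 2√(11078) + 58 = 249 + 2√(11078), so γ^2 - 249 = 2√(11078); squaring, (γ^2 - 249)^2 = 4·11078, i.e. γ^4 - 498γ^2 + 62001 - 44312 = 0, i.e. γ^4 - 498γ^2 + 17689 = 0. So γ is a root of x^4 - 498x^2 + 17689. This polynomial is irreducible over Q: it has no rational root (each ±√191 ± √58 is irrational), and any factorization into two quadratics over Q would force √(11078) ∈ Q (pairing opposite roots) or √191, √58 ∈ Q (other pairings), all impossible. Hence [Q(γ):Q] = 4 = [Q(√191, √58):Q], so Q(γ) = Q(√191, √58).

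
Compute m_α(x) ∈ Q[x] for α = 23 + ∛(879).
m_α(x) = x^3 - 69x^2 + 1587x - 13046

Set β = α - 23 = ∛(879), so β^3 = 879. Then (α - 23)^3 - 879 = 0, i.e. α is a root of g(x) = (x - 23)^3 - 879 = x^3 - 69x^2 + 1587x - 13046. Since g(x) = h(x - 23) where h(x) = x^3 - 879, and h is irreducible over Q (because 879 is not a perfect cube, so h has no rational root, and a monic cubic with no rational root is irreducible), g is also irreducible (irreducibility is preserved under the substitution x → x - 23). Hence m_α(x) = x^3 - 69x^2 + 1587x - 13046.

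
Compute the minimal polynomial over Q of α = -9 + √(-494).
m_α(x) = x^2 + 18x + 575

From α + 9 = √(-494), squaring gives (α + 9)^2 = -494, i.e. α^2 + 18α + 81 = -494, so α^2 + 18α + 575 = 0. The discriminant of x^2 + 18x + 575 is (18)^2 - 4·(575) = 324 - 2300 = -1976, and 4·(-494) is not a perfect square in Q since -494 is squarefree and ≠ 1. Hence x^2 + 18x + 575 is irreducible over Q and is the minimal polynomial of α.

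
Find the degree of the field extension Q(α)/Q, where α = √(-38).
[Q(α):Q] = 2

[Q(α):Q] equals the degree of the minimal polynomial of α. Here α^2 = -38 and x^2 + 38 is irreducible (d = -38 is squarefree, ≠ 1, hence not a square), so deg(m_α) = 2. Thus [Q(α):Q] = 2.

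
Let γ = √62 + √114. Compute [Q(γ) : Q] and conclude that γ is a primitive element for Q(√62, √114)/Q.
[Q(γ) : Q] = 4 (equivalently, Q(γ) = Q(√62, √114))

Obviously Q(γ) ⊆ Q(√62, √114), and [Q(√62, √114):Q] = 4 (since 62, 114 are distinct squarefree integers > 1 with 7068 not a perfect square). To show equality we compute the minimal polynomial of γ. From γ = √62 + √114: γ^2 = 62 + 2√(7068) + 114 = 176 + 2√(7068), so γ^2 - 176 = 2√(7068); squaring, (γ^2 - 176)^2 = 4·7068, i.e. γ^4 - 352γ^2 + 30976 - 28272 = 0, i.e. γ^4 - 352γ^2 + 2704 = 0. So γ is a root of x^4 - 352x^2 + 2704. This polynomial is irreducible over Q: it has no rational root (each ±√62 ± √114 is irrational), and any factorization into two quadratics over Q would force √(7068) ∈ Q (pairing opposite roots) or √62, √114 ∈ Q (other pairings), all impossible. Hence [Q(γ):Q] = 4 = [Q(√62, √114):Q], so Q(γ) = Q(√62, √114).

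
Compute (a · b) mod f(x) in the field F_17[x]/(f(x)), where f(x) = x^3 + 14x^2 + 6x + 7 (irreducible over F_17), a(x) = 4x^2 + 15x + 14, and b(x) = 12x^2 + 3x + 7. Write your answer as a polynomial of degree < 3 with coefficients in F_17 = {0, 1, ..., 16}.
a · b ≡ 9x^2 + 5x + 7 (mod f(x))

Multiply in F_17[x]: a(x)·b(x) = (4x^2 + 15x + 14)·(12x^2 + 3x + 7) = 14x^4 + 5x^3 + 3x^2 + 11x + 13. This has degree ≥ 3, so divide by f(x) over F_17: 14x^4 + 5x^3 + 3x^2 + 11x + 13 = (14x + 13)·(x^3 + 14x^2 + 6x + 7) + (9x^2 + 5x + 7). Hence a·b ≡ 9x^2 + 5x + 7 (mod f). (F_17[x]/(f) is a field with 17^3 = 4913 elements since f is irreducible of degree 3.)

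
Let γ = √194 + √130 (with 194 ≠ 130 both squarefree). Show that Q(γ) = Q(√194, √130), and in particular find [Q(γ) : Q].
[Q(γ) : Q] = 4 (equivalently, Q(γ) = Q(√194, √130))

Obviously Q(γ) ⊆ Q(√194, √130), and [Q(√194, √130):Q] = 4 (since 194, 130 are distinct squarefree integers > 1 with 25220 not a perfect square). To show equality we compute the minimal polynomial of γ. From γ = √194 + √130: γ^2 = 194 + 2√(25220) + 130 = 324 + 2√(25220), so γ^2 - 324 = 2√(25220); squaring, (γ^2 - 324)^2 = 4·25220, i.e. γ^4 - 648γ^2 + 104976 - 100880 = 0, i.e. γ^4 - 648γ^2 + 4096 = 0. So γ is a root of x^4 - 648x^2 + 4096. This polynomial is irreducible over Q: it has no rational root (each ±√194 ± √130 is irrational), and any factorization into two quadratics over Q would force √(25220) ∈ Q (pairing opposite roots) or √194, √130 ∈ Q (other pairings), all impossible. Hence [Q(γ):Q] = 4 = [Q(√194, √130):Q], so Q(γ) = Q(√194, √130).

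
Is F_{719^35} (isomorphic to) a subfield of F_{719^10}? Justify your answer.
No: F_{719^35} is not a subfield of F_{719^10}

F_{p^m} embeds in F_{p^n} iff m | n. Here 35 ∤ 10 (since 10 = 0·35 + 10 with remainder 10 ≠ 0), so F_{719^35} is not a subfield of F_{719^10}. Equivalently: if it were, the tower law would give 35 = [F_{719^35}:F_719] dividing [F_{719^10}:F_719] = 10, contradiction.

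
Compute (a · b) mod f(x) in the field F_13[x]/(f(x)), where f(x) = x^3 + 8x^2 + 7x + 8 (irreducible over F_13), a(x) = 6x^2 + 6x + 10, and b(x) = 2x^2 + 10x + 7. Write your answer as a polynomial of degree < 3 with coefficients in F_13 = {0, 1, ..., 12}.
a · b ≡ 9x^2 + 6x + 2 (mod f(x))

Multiply in F_13[x]: a(x)·b(x) = (6x^2 + 6x + 10)·(2x^2 + 10x + 7) = 12x^4 + 7x^3 + 5x^2 + 12x + 5. This has degree ≥ 3, so divide by f(x) over F_13: 12x^4 + 7x^3 + 5x^2 + 12x + 5 = (12x + 2)·(x^3 + 8x^2 + 7x + 8) + (9x^2 + 6x + 2). Hence a·b ≡ 9x^2 + 6x + 2 (mod f). (F_13[x]/(f) is a field with 13^3 = 2197 elements since f is irreducible of degree 3.)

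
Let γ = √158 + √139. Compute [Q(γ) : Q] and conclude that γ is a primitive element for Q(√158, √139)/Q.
[Q(γ) : Q] = 4 (equivalently, Q(γ) = Q(√158, √139))

Obviously Q(γ) ⊆ Q(√158, √139), and [Q(√158, √139):Q] = 4 (since 158, 139 are distinct squarefree integers > 1 with 21962 not a perfect square). To show equality we compute the minimal polynomial of γ. From γ = √158 + √139: γ^2 = 158 + 2√(21962) + 139 = 297 + 2√(21962), so γ^2 - 297 = 2√(21962); squaring, (γ^2 - 297)^2 = 4·21962, i.e. γ^4 - 594γ^2 + 88209 - 87848 = 0, i.e. γ^4 - 594γ^2 + 361 = 0. So γ is a root of x^4 - 594x^2 + 361. This polynomial is irreducible over Q: it has no rational root (each ±√158 ± √139 is irrational), and any factorization into two quadratics over Q would force √(21962) ∈ Q (pairing opposite roots) or √158, √139 ∈ Q (other pairings), all impossible. Hence [Q(γ):Q] = 4 = [Q(√158, √139):Q], so Q(γ) = Q(√158, √139).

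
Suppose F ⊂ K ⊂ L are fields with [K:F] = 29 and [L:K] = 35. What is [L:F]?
[L:F] = 1015

The tower law says that for any tower of field extensions F ⊂ K ⊂ L with finite degrees, [L:F] = [L:K] · [K:F]. Here this gives [L:F] = 35 · 29 = 1015.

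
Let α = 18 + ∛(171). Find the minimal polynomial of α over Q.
m_α(x) = x^3 - 54x^2 + 972x - 6003

Set β = α - 18 = ∛(171), so β^3 = 171. Then (α - 18)^3 - 171 = 0, i.e. α is a root of g(x) = (x - 18)^3 - 171 = x^3 - 54x^2 + 972x - 6003. Since g(x) = h(x - 18) where h(x) = x^3 - 171, and h is irreducible over Q (because 171 is not a perfect cube, so h has no rational root, and a monic cubic with no rational root is irreducible), g is also irreducible (irreducibility is preserved under the substitution x → x - 18). Hence m_α(x) = x^3 - 54x^2 + 972x - 6003.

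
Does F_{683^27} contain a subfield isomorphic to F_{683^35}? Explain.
No: F_{683^35} is not a subfield of F_{683^27}

F_{p^m} embeds in F_{p^n} iff m | n. Here 35 ∤ 27 (since 27 = 0·35 + 27 with remainder 27 ≠ 0), so F_{683^35} is not a subfield of F_{683^27}. Equivalently: if it were, the tower law would give 35 = [F_{683^35}:F_683] dividing [F_{683^27}:F_683] = 27, contradiction.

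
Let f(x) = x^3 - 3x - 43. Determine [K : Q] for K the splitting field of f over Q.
[K : Q] = 6

By the rational root test, any rational root of the monic integer polynomial f(x) = x^3 - 3x - 43 must be an integer dividing the constant term -43, i.e. one of ±{1, 43}. Evaluating: f(1) = -45, f(-1) = -41, f(43) = 79335, f(-43) = -79421; none is 0, so f has no rational root and is therefore irreducible over Q (a cubic with no linear factor over a field is irreducible). For an irreducible cubic, the Galois group is A_3 or S_3 according as the discriminant disc(f) = -4a^3 - 27b^2 = -4·(-3)^3 - 27·(-43)^2 = -49815 is or is not a square in Q. Here disc(f) = -49815 is not a perfect square in Q, so the Galois group of f over Q is not contained in A_3 and must be all of S_3. The splitting field has degree |S_3| = 6 over Q, so [K : Q] = 6.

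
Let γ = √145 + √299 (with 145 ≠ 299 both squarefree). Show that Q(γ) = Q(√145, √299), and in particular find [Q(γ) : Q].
[Q(γ) : Q] = 4 (equivalently, Q(γ) = Q(√145, √299))

Obviously Q(γ) ⊆ Q(√145, √299), and [Q(√145, √299):Q] = 4 (since 145, 299 are distinct squarefree integers > 1 with 43355 not a perfect square). To show equality we compute the minimal polynomial of γ. From γ = √145 + √299: γ^2 = 145 + 2√(43355) + 299 = 444 + 2√(43355), so γ^2 - 444 = 2√(43355); squaring, (γ^2 - 444)^2 = 4·43355, i.e. γ^4 - 888γ^2 + 197136 - 173420 = 0, i.e. γ^4 - 888γ^2 + 23716 = 0. So γ is a root of x^4 - 888x^2 + 23716. This polynomial is irreducible over Q: it has no rational root (each ±√145 ± √299 is irrational), and any factorization into two quadratics over Q would force √(43355) ∈ Q (pairing opposite roots) or √145, √299 ∈ Q (other pairings), all impossible. Hence [Q(γ):Q] = 4 = [Q(√145, √299):Q], so Q(γ) = Q(√145, √299).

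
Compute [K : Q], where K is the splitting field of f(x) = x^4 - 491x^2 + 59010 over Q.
[K : Q] = 4

Solving the quadratic in x^2: x^2 = (491 ± √(491^2 - 4·59010))/2 = (491 ± √5041)/2 = (491 ± 71)/2, giving x^2 = 281 or x^2 = 210. So f(x) = (x^2 - 281)(x^2 - 210) and the roots of f are ±√281, ±√210. Hence the splitting field is K = Q(√281, √210). Since 281 and 210 are distinct squarefree integers > 1, their product 59010 is not a perfect square, so √210 ∉ Q(√281). By the tower law [K:Q] = [Q(√281,√210):Q(√281)] · [Q(√281):Q] = 2 · 2 = 4.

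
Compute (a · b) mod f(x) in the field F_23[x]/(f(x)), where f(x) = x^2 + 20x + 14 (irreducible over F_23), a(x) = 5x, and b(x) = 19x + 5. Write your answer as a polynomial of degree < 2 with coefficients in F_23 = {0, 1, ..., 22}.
a · b ≡ 11x + 4 (mod f(x))

Multiply in F_23[x]: a(x)·b(x) = (5x)·(19x + 5) = 3x^2 + 2x. This has degree ≥ 2, so divide by f(x) over F_23: 3x^2 + 2x = (3)·(x^2 + 20x + 14) + (11x + 4). Hence a·b ≡ 11x + 4 (mod f). (F_23[x]/(f) is a field with 23^2 = 529 elements since f is irreducible of degree 2.)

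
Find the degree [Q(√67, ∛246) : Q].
[Q(√67, ∛246) : Q] = 6

Let L = Q(√67, ∛246). Since Q(√67) ⊂ L and [Q(√67):Q] = 2, the tower law gives 2 | [L:Q]. Likewise Q(∛246) ⊂ L with [Q(∛246):Q] = 3 (because 246 is not a perfect cube), so 3 | [L:Q]. As gcd(2,3) = 1, [L:Q] is divisible by 6. Conversely L is generated over Q by √67 and ∛246, so [L:Q] ≤ 2·3 = 6. Therefore [Q(√67, ∛246) : Q] = 6.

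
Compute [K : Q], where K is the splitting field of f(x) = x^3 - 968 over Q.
[K : Q] = 6

The roots of x^3 - 968 are ∛968, ω∛968, ω^2∛968 where ω = e^(2πi/3) is a primitive cube root of unity, so K = Q(∛968, ω). Now [Q(∛968):Q] = 3 (since 968 is not a perfect cube, x^3 - 968 is irreducible) and [Q(ω):Q] = 2. Both 2 and 3 divide [K:Q], and [K:Q] ≤ 3·2 = 6, so [K:Q] = 6. (Equivalently: Q(∛968) ⊂ R but ω ∉ R, so [K : Q(∛968)] = 2.)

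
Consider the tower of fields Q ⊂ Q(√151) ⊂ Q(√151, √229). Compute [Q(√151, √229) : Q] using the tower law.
[Q(√151, √229) : Q] = 4

[Q(√151):Q] = 2 (min poly x^2 - 151, irreducible since 151 is squarefree > 1). For the top step, suppose √229 ∈ Q(√151), say √229 = c + d√151 with c, d ∈ Q. Squaring: 229 = c^2 + 151d^2 + 2cd√151. Since √151 ∉ Q this forces 2cd = 0. If d = 0 then √229 = c ∈ Q, contradicting 229 squarefree > 1. If c = 0 then 229 = 151d^2, so 151·229 = (151d)^2 is a perfect square in Q — but 151·229 = 34579 is not a perfect square (since 151 and 229 are distinct squarefree integers). Contradiction. Hence √229 ∉ Q(√151), so x^2 - 229 stays irreducible over Q(√151) and [Q(√151, √229) : Q(√151)] = 2. By the tower law, [Q(√151, √229) : Q] = 2 · 2 = 4.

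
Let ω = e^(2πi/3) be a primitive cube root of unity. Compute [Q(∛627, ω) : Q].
[Q(∛627, ω) : Q] = 6

[Q(∛627):Q] = 3 (min poly x^3 - 627, irreducible since 627 is not a perfect cube). [Q(ω):Q] = 2 (min poly x^2 + x + 1). Since Q(∛627) ⊂ R and ω ∉ R, we have ω ∉ Q(∛627), so x^2 + x + 1 remains irreducible over Q(∛627) and [Q(∛627, ω) : Q(∛627)] = 2. By the tower law, [Q(∛627, ω) : Q] = 3 · 2 = 6. (In fact Q(∛627, ω) is the splitting field of x^3 - 627 over Q.)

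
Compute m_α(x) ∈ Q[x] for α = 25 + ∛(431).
m_α(x) = x^3 - 75x^2 + 1875x - 16056

Set β = α - 25 = ∛(431), so β^3 = 431. Then (α - 25)^3 - 431 = 0, i.e. α is a root of g(x) = (x - 25)^3 - 431 = x^3 - 75x^2 + 1875x - 16056. Since g(x) = h(x - 25) where h(x) = x^3 - 431, and h is irreducible over Q (because 431 is not a perfect cube, so h has no rational root, and a monic cubic with no rational root is irreducible), g is also irreducible (irreducibility is preserved under the substitution x → x - 25). Hence m_α(x) = x^3 - 75x^2 + 1875x - 16056.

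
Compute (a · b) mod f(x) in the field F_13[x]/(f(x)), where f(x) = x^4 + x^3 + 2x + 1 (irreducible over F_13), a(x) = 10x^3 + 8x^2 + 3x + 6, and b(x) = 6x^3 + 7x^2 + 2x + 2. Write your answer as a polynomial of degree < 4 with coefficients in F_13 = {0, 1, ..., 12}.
a · b ≡ 2x^3 + 5x^2 + 5x + 2 (mod f(x))

Multiply in F_13[x]: a(x)·b(x) = (10x^3 + 8x^2 + 3x + 6)·(6x^3 + 7x^2 + 2x + 2) = 8x^6 + x^5 + 3x^4 + 2x^3 + 12x^2 + 5x + 12. This has degree ≥ 4, so divide by f(x) over F_13: 8x^6 + x^5 + 3x^4 + 2x^3 + 12x^2 + 5x + 12 = (8x^2 + 6x + 10)·(x^4 + x^3 + 2x + 1) + (2x^3 + 5x^2 + 5x + 2). Hence a·b ≡ 2x^3 + 5x^2 + 5x + 2 (mod f). (F_13[x]/(f) is a field with 13^4 = 28561 elements since f is irreducible of degree 4.)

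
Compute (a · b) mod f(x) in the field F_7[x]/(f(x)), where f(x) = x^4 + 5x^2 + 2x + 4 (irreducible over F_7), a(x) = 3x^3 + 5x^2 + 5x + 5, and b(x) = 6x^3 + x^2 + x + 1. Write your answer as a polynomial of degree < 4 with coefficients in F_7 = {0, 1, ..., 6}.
a · b ≡ 3x^3 + 4x^2 + 3x + 3 (mod f(x))

Multiply in F_7[x]: a(x)·b(x) = (3x^3 + 5x^2 + 5x + 5)·(6x^3 + x^2 + x + 1) = 4x^6 + 5x^5 + 3x^4 + x^3 + x^2 + 3x + 5. This has degree ≥ 4, so divide by f(x) over F_7: 4x^6 + 5x^5 + 3x^4 + x^3 + x^2 + 3x + 5 = (4x^2 + 5x + 4)·(x^4 + 5x^2 + 2x + 4) + (3x^3 + 4x^2 + 3x + 3). Hence a·b ≡ 3x^3 + 4x^2 + 3x + 3 (mod f). (F_7[x]/(f) is a field with 7^4 = 2401 elements since f is irreducible of degree 4.)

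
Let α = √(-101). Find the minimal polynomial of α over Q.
m_α(x) = x^2 + 101

α satisfies α^2 + 101 = 0, so x^2 + 101 annihilates α. Since d = -101 is squarefree and ≠ 1, it is not a perfect square in Q, so x^2 + 101 has no rational root and is therefore irreducible over Q (a degree-2 polynomial over a field is irreducible iff it has no root). Hence m_α(x) = x^2 + 101.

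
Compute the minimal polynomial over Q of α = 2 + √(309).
m_α(x) = x^2 - 4x - 305

From α - 2 = √(309), squaring gives (α - 2)^2 = 309, i.e. α^2 - 4α + 4 = 309, so α^2 - 4α - 305 = 0. The discriminant of x^2 - 4x - 305 is (-4)^2 - 4·(-305) = 16 + 1220 = 1236, and 4·(309) is not a perfect square in Q since 309 is squarefree and ≠ 1. Hence x^2 - 4x - 305 is irreducible over Q and is the minimal polynomial of α.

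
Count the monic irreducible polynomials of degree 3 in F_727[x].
There are 128079952 monic irreducible polynomials of degree 3 over F_727

Each element of F_{727^3} that lies in no proper subfield is a root of exactly one monic irreducible of degree 3 over F_727, and each such polynomial has 3 distinct roots in F_{727^3}. By Möbius inversion the count is N_727(3) = (1/3) Σ_{d|3} μ(3/d) · 727^d = (1/3)(μ(3)·727^1 + μ(1)·727^3) = 384239856/3 = 128079952.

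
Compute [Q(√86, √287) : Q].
[Q(√86, √287) : Q] = 4

[Q(√86):Q] = 2 (min poly x^2 - 86, irreducible since 86 is squarefree > 1). For the top step, suppose √287 ∈ Q(√86), say √287 = c + d√86 with c, d ∈ Q. Squaring: 287 = c^2 + 86d^2 + 2cd√86. Since √86 ∉ Q this forces 2cd = 0. If d = 0 then √287 = c ∈ Q, contradicting 287 squarefree > 1. If c = 0 then 287 = 86d^2, so 86·287 = (86d)^2 is a perfect square in Q — but 86·287 = 24682 is not a perfect square (since 86 and 287 are distinct squarefree integers). Contradiction. Hence √287 ∉ Q(√86), so x^2 - 287 stays irreducible over Q(√86) and [Q(√86, √287) : Q(√86)] = 2. By the tower law, [Q(√86, √287) : Q] = 2 · 2 = 4.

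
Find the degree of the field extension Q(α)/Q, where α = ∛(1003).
[Q(α):Q] = 3

The minimal polynomial of α is x^3 - 1003, irreducible over Q since 1003 is not a perfect cube (so x^3 - 1003 has no rational root). Hence [Q(α):Q] = deg(m_α) = 3.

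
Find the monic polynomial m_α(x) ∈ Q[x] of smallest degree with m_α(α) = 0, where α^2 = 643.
m_α(x) = x^2 - 643

α satisfies α^2 - 643 = 0, so x^2 - 643 annihilates α. Since d = 643 is squarefree and ≠ 1, it is not a perfect square in Q, so x^2 - 643 has no rational root and is therefore irreducible over Q (a degree-2 polynomial over a field is irreducible iff it has no root). Hence m_α(x) = x^2 - 643.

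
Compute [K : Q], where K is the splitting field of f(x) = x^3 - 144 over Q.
[K : Q] = 6

The roots of x^3 - 144 are ∛144, ω∛144, ω^2∛144 where ω = e^(2πi/3) is a primitive cube root of unity, so K = Q(∛144, ω). Now [Q(∛144):Q] = 3 (since 144 is not a perfect cube, x^3 - 144 is irreducible) and [Q(ω):Q] = 2. Both 2 and 3 divide [K:Q], and [K:Q] ≤ 3·2 = 6, so [K:Q] = 6. (Equivalently: Q(∛144) ⊂ R but ω ∉ R, so [K : Q(∛144)] = 2.)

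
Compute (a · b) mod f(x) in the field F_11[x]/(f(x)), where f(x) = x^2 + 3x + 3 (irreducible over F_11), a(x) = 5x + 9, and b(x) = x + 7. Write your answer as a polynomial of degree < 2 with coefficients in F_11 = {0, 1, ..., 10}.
a · b ≡ 7x + 4 (mod f(x))

Multiply in F_11[x]: a(x)·b(x) = (5x + 9)·(x + 7) = 5x^2 + 8. This has degree ≥ 2, so divide by f(x) over F_11: 5x^2 + 8 = (5)·(x^2 + 3x + 3) + (7x + 4). Hence a·b ≡ 7x + 4 (mod f). (F_11[x]/(f) is a field with 11^2 = 121 elements since f is irreducible of degree 2.)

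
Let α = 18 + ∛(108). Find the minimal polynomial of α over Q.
m_α(x) = x^3 - 54x^2 + 972x - 5940

Set β = α - 18 = ∛(108), so β^3 = 108. Then (α - 18)^3 - 108 = 0, i.e. α is a root of g(x) = (x - 18)^3 - 108 = x^3 - 54x^2 + 972x - 5940. Since g(x) = h(x - 18) where h(x) = x^3 - 108, and h is irreducible over Q (because 108 is not a perfect cube, so h has no rational root, and a monic cubic with no rational root is irreducible), g is also irreducible (irreducibility is preserved under the substitution x → x - 18). Hence m_α(x) = x^3 - 54x^2 + 972x - 5940.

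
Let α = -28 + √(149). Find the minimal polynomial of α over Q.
m_α(x) = x^2 + 56x + 635

From α + 28 = √(149), squaring gives (α + 28)^2 = 149, i.e. α^2 + 56α + 784 = 149, so α^2 + 56α + 635 = 0. The discriminant of x^2 + 56x + 635 is (56)^2 - 4·(635) = 3136 - 2540 = 596, and 4·(149) is not a perfect square in Q since 149 is squarefree and ≠ 1. Hence x^2 + 56x + 635 is irreducible over Q and is the minimal polynomial of α.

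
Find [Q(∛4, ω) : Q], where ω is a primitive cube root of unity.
[Q(∛4, ω) : Q] = 6

[Q(∛4):Q] = 3 (min poly x^3 - 4, irreducible since 4 is not a perfect cube). [Q(ω):Q] = 2 (min poly x^2 + x + 1). Since Q(∛4) ⊂ R and ω ∉ R, we have ω ∉ Q(∛4), so x^2 + x + 1 remains irreducible over Q(∛4) and [Q(∛4, ω) : Q(∛4)] = 2. By the tower law, [Q(∛4, ω) : Q] = 3 · 2 = 6. (In fact Q(∛4, ω) is the splitting field of x^3 - 4 over Q.)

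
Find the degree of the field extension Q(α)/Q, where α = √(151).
[Q(α):Q] = 2

[Q(α):Q] equals the degree of the minimal polynomial of α. Here α^2 = 151 and x^2 - 151 is irreducible (d = 151 is squarefree, ≠ 1, hence not a square), so deg(m_α) = 2. Thus [Q(α):Q] = 2.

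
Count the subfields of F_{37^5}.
F_{37^5} has 2 subfields

The subfields of F_{p^n} are exactly the fields F_{p^d} for d | n (each is the fixed field of the unique index-d subgroup of Gal(F_{p^n}/F_p) ≅ Z/nZ). The divisors of n = 5 are {1, 5}, giving 2 subfields: F_{37^1}, F_{37^5}.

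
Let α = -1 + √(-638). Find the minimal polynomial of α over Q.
m_α(x) = x^2 + 2x + 639

From α + 1 = √(-638), squaring gives (α + 1)^2 = -638, i.e. α^2 + 2α + 1 = -638, so α^2 + 2α + 639 = 0. The discriminant of x^2 + 2x + 639 is (2)^2 - 4·(639) = 4 - 2556 = -2552, and 4·(-638) is not a perfect square in Q since -638 is squarefree and ≠ 1. Hence x^2 + 2x + 639 is irreducible over Q and is the minimal polynomial of α.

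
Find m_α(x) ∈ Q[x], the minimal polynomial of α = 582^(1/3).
m_α(x) = x^3 - 582

α satisfies α^3 = 582, so x^3 - 582 annihilates α. By the rational root test, a rational root p/q (in lowest terms) of x^3 - 582 would satisfy p^3 = 582 q^3, forcing q = 1 and p^3 = 582; but 582 is not a perfect cube, contradiction. A monic cubic over Q with no rational root is irreducible (any nontrivial factorization would include a linear factor). Hence x^3 - 582 is the minimal polynomial of α, and in particular [Q(α):Q] = 3.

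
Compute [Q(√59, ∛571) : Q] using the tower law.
[Q(√59, ∛571) : Q] = 6

Let L = Q(√59, ∛571). Since Q(√59) ⊂ L and [Q(√59):Q] = 2, the tower law gives 2 | [L:Q]. Likewise Q(∛571) ⊂ L with [Q(∛571):Q] = 3 (because 571 is not a perfect cube), so 3 | [L:Q]. As gcd(2,3) = 1, [L:Q] is divisible by 6. Conversely L is generated over Q by √59 and ∛571, so [L:Q] ≤ 2·3 = 6. Therefore [Q(√59, ∛571) : Q] = 6.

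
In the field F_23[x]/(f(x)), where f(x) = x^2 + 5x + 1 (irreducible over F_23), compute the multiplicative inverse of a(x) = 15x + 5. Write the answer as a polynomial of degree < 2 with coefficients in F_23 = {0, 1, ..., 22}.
a(x)^(-1) ≡ 13x + 7 (mod f(x))

Since f is irreducible over F_23, F_23[x]/(f) is a field and a(x) ≠ 0 has an inverse. Apply the extended Euclidean algorithm to f(x) and a(x) in F_23[x]: f(x) = (20x + 9)·a(x) + (2). The last nonzero remainder is the constant 2 = gcd(f, a) in F_23. Back-substituting through the division chain expresses 2 = s(x)·a(x) + t(x)·f(x) with s(x) ≡ 3x + 14 (mod f), so (3x + 14)·a(x) ≡ 2 (mod f). Multiplying by 2^(-1) ≡ 12 in F_23 gives a(x)^(-1) ≡ 12·(3x + 14) ≡ 13x + 7 (mod f). Check: (15x + 5)·(13x + 7) = 11x^2 + 9x + 12 ≡ 1 (mod x^2 + 5x + 1).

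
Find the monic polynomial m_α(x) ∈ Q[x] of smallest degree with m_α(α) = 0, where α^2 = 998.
m_α(x) = x^2 - 998

α satisfies α^2 - 998 = 0, so x^2 - 998 annihilates α. Since d = 998 is squarefree and ≠ 1, it is not a perfect square in Q, so x^2 - 998 has no rational root and is therefore irreducible over Q (a degree-2 polynomial over a field is irreducible iff it has no root). Hence m_α(x) = x^2 - 998.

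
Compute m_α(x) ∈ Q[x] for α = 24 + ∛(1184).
m_α(x) = x^3 - 72x^2 + 1728x - 15008

Set β = α - 24 = ∛(1184), so β^3 = 1184. Then (α - 24)^3 - 1184 = 0, i.e. α is a root of g(x) = (x - 24)^3 - 1184 = x^3 - 72x^2 + 1728x - 15008. Since g(x) = h(x - 24) where h(x) = x^3 - 1184, and h is irreducible over Q (because 1184 is not a perfect cube, so h has no rational root, and a monic cubic with no rational root is irreducible), g is also irreducible (irreducibility is preserved under the substitution x → x - 24). Hence m_α(x) = x^3 - 72x^2 + 1728x - 15008.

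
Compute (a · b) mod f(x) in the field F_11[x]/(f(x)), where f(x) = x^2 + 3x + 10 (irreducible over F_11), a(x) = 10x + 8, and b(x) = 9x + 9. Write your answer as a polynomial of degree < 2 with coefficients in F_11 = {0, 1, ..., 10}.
a · b ≡ 2x + 8 (mod f(x))

Multiply in F_11[x]: a(x)·b(x) = (10x + 8)·(9x + 9) = 2x^2 + 8x + 6. This has degree ≥ 2, so divide by f(x) over F_11: 2x^2 + 8x + 6 = (2)·(x^2 + 3x + 10) + (2x + 8). Hence a·b ≡ 2x + 8 (mod f). (F_11[x]/(f) is a field with 11^2 = 121 elements since f is irreducible of degree 2.)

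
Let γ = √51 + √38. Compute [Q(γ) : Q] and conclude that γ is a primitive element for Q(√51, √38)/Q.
[Q(γ) : Q] = 4 (equivalently, Q(γ) = Q(√51, √38))

Obviously Q(γ) ⊆ Q(√51, √38), and [Q(√51, √38):Q] = 4 (since 51, 38 are distinct squarefree integers > 1 with 1938 not a perfect square). To show equality we compute the minimal polynomial of γ. From γ = √51 + √38: γ^2 = 51 + 2√(1938) + 38 = 89 + 2√(1938), so γ^2 - 89 = 2√(1938); squaring, (γ^2 - 89)^2 = 4·1938, i.e. γ^4 - 178γ^2 + 7921 - 7752 = 0, i.e. γ^4 - 178γ^2 + 169 = 0. So γ is a root of x^4 - 178x^2 + 169. This polynomial is irreducible over Q: it has no rational root (each ±√51 ± √38 is irrational), and any factorization into two quadratics over Q would force √(1938) ∈ Q (pairing opposite roots) or √51, √38 ∈ Q (other pairings), all impossible. Hence [Q(γ):Q] = 4 = [Q(√51, √38):Q], so Q(γ) = Q(√51, √38).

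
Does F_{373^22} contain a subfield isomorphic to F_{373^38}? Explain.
No: F_{373^38} is not a subfield of F_{373^22}

F_{p^m} embeds in F_{p^n} iff m | n. Here 38 ∤ 22 (since 22 = 0·38 + 22 with remainder 22 ≠ 0), so F_{373^38} is not a subfield of F_{373^22}. Equivalently: if it were, the tower law would give 38 = [F_{373^38}:F_373] dividing [F_{373^22}:F_373] = 22, contradiction.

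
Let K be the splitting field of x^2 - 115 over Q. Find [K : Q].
[K : Q] = 2

f(x) = x^2 - 115 factors as (x - √115)(x + √115). The splitting field is K = Q(√115). Since 115 is squarefree and > 1, it is not a perfect square, so x^2 - 115 is irreducible over Q and [Q(√115) : Q] = 2. Hence [K : Q] = 2.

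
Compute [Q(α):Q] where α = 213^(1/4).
[Q(α):Q] = 4

α is a root of x^4 - 213. By Eisenstein's criterion at the prime p = 3 (which divides the constant term 213 but p^2 = 9 does not, since 213 is squarefree), x^4 - 213 is irreducible over Q. Hence [Q(α):Q] = 4.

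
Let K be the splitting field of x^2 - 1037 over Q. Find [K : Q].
[K : Q] = 2

f(x) = x^2 - 1037 factors as (x - √1037)(x + √1037). The splitting field is K = Q(√1037). Since 1037 is squarefree and > 1, it is not a perfect square, so x^2 - 1037 is irreducible over Q and [Q(√1037) : Q] = 2. Hence [K : Q] = 2.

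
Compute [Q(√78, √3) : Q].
[Q(√78, √3) : Q] = 4

[Q(√78):Q] = 2 (min poly x^2 - 78, irreducible since 78 is squarefree > 1). For the top step, suppose √3 ∈ Q(√78), say √3 = c + d√78 with c, d ∈ Q. Squaring: 3 = c^2 + 78d^2 + 2cd√78. Since √78 ∉ Q this forces 2cd = 0. If d = 0 then √3 = c ∈ Q, contradicting 3 squarefree > 1. If c = 0 then 3 = 78d^2, so 78·3 = (78d)^2 is a perfect square in Q — but 78·3 = 234 is not a perfect square (since 78 and 3 are distinct squarefree integers). Contradiction. Hence √3 ∉ Q(√78), so x^2 - 3 stays irreducible over Q(√78) and [Q(√78, √3) : Q(√78)] = 2. By the tower law, [Q(√78, √3) : Q] = 2 · 2 = 4.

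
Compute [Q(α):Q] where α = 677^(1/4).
[Q(α):Q] = 4

α is a root of x^4 - 677. By Eisenstein's criterion at the prime p = 677 (which divides the constant term 677 but p^2 = 458329 does not, since 677 is squarefree), x^4 - 677 is irreducible over Q. Hence [Q(α):Q] = 4.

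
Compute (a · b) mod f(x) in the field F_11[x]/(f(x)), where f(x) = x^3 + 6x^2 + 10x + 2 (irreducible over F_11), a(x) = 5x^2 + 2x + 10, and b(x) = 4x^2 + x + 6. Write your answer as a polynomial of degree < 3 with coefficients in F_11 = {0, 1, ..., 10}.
a · b ≡ 8x^2 + 7x + 10 (mod f(x))

Multiply in F_11[x]: a(x)·b(x) = (5x^2 + 2x + 10)·(4x^2 + x + 6) = 9x^4 + 2x^3 + 6x^2 + 5. This has degree ≥ 3, so divide by f(x) over F_11: 9x^4 + 2x^3 + 6x^2 + 5 = (9x + 3)·(x^3 + 6x^2 + 10x + 2) + (8x^2 + 7x + 10). Hence a·b ≡ 8x^2 + 7x + 10 (mod f). (F_11[x]/(f) is a field with 11^3 = 1331 elements since f is irreducible of degree 3.)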